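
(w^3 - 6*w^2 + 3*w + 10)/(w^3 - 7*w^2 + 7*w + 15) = (w - 2)/(w - 3)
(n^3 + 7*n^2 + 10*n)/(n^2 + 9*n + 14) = n*(n + 5)/(n + 7)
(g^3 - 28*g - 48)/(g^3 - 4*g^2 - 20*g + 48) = (g + 2)/(g - 2)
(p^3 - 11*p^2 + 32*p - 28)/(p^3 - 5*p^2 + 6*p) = (p^2 - 9*p + 14)/(p*(p - 3))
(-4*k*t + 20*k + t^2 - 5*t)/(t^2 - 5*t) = (-4*k + t)/t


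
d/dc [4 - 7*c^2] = -14*c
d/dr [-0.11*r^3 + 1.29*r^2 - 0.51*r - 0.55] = -0.33*r^2 + 2.58*r - 0.51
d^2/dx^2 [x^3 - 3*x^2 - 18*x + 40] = 6*x - 6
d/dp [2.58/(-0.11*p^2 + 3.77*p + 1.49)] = (0.5676*p - 9.7266)/(-0.11*p^2 + 3.77*p + 1.49)^2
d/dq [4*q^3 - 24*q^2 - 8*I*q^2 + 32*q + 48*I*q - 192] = 12*q^2 + 16*q*(-3 - I) + 32 + 48*I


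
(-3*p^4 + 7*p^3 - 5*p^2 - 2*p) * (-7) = 21*p^4 - 49*p^3 + 35*p^2 + 14*p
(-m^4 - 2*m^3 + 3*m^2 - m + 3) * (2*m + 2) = -2*m^5 - 6*m^4 + 2*m^3 + 4*m^2 + 4*m + 6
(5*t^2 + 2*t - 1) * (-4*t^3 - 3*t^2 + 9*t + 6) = -20*t^5 - 23*t^4 + 43*t^3 + 51*t^2 + 3*t - 6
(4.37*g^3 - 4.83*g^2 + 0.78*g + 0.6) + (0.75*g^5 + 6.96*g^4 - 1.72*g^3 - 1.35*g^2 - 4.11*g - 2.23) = 0.75*g^5 + 6.96*g^4 + 2.65*g^3 - 6.18*g^2 - 3.33*g - 1.63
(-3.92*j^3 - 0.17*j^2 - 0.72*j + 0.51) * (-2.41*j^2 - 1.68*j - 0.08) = 9.4472*j^5 + 6.9953*j^4 + 2.3344*j^3 - 0.00590000000000002*j^2 - 0.7992*j - 0.0408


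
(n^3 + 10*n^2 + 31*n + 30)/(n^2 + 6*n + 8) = (n^2 + 8*n + 15)/(n + 4)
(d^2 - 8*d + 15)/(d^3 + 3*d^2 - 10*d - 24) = (d - 5)/(d^2 + 6*d + 8)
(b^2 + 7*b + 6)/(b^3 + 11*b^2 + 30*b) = (b + 1)/(b*(b + 5))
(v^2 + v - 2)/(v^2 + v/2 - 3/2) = 2*(v + 2)/(2*v + 3)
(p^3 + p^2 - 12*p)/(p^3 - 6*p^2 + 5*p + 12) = p*(p + 4)/(p^2 - 3*p - 4)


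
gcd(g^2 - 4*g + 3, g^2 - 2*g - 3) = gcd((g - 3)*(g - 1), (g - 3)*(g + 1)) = g - 3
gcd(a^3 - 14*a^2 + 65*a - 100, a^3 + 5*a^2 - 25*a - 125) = a - 5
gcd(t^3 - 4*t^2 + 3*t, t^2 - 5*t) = t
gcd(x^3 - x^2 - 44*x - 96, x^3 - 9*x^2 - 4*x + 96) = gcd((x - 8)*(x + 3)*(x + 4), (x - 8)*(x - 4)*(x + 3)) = x^2 - 5*x - 24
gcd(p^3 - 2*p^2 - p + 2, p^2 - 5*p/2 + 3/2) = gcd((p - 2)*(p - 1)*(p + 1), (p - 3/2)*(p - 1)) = p - 1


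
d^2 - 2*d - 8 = (d - 4)*(d + 2)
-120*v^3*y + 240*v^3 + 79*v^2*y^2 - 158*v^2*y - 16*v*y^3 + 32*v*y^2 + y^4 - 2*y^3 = (-8*v + y)*(-5*v + y)*(-3*v + y)*(y - 2)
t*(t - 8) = t^2 - 8*t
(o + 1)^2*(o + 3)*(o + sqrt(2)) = o^4 + sqrt(2)*o^3 + 5*o^3 + 7*o^2 + 5*sqrt(2)*o^2 + 3*o + 7*sqrt(2)*o + 3*sqrt(2)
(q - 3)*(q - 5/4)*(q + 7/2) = q^3 - 3*q^2/4 - 89*q/8 + 105/8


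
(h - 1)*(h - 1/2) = h^2 - 3*h/2 + 1/2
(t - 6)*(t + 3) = t^2 - 3*t - 18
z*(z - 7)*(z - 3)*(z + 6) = z^4 - 4*z^3 - 39*z^2 + 126*z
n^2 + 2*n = n*(n + 2)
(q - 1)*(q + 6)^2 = q^3 + 11*q^2 + 24*q - 36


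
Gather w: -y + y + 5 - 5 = 0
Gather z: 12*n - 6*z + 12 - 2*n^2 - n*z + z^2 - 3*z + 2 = -2*n^2 + 12*n + z^2 + z*(-n - 9) + 14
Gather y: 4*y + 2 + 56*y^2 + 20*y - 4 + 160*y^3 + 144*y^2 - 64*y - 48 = 160*y^3 + 200*y^2 - 40*y - 50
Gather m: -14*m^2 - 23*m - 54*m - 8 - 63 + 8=-14*m^2 - 77*m - 63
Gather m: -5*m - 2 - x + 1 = -5*m - x - 1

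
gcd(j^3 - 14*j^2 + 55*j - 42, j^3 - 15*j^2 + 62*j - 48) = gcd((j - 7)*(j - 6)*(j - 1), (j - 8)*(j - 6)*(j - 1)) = j^2 - 7*j + 6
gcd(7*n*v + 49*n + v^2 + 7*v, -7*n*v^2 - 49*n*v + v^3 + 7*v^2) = v + 7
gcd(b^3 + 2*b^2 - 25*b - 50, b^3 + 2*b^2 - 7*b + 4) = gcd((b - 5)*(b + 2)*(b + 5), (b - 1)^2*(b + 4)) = 1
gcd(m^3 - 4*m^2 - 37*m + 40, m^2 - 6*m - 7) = 1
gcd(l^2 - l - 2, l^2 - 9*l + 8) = 1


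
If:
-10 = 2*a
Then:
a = -5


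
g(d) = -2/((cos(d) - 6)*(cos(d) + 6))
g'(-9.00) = 0.00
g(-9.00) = 0.06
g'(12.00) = 0.00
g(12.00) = 0.06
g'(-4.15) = 0.00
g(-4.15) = 0.06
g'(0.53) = -0.00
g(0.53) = 0.06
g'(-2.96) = -0.00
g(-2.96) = 0.06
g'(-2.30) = -0.00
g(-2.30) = 0.06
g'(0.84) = -0.00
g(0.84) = 0.06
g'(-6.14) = -0.00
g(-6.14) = 0.06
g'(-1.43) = 0.00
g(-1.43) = 0.06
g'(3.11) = 0.00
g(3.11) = 0.06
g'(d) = -2*sin(d)/((cos(d) - 6)*(cos(d) + 6)^2) - 2*sin(d)/((cos(d) - 6)^2*(cos(d) + 6))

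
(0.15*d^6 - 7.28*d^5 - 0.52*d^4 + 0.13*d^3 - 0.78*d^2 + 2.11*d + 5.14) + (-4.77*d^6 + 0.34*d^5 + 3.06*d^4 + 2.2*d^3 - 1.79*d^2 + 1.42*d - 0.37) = -4.62*d^6 - 6.94*d^5 + 2.54*d^4 + 2.33*d^3 - 2.57*d^2 + 3.53*d + 4.77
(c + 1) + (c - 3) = 2*c - 2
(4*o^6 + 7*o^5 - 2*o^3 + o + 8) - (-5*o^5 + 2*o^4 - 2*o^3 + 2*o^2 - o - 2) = 4*o^6 + 12*o^5 - 2*o^4 - 2*o^2 + 2*o + 10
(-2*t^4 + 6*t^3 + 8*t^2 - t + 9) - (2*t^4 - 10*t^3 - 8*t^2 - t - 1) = -4*t^4 + 16*t^3 + 16*t^2 + 10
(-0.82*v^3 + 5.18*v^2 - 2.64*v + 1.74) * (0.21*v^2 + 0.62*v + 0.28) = -0.1722*v^5 + 0.5794*v^4 + 2.4276*v^3 + 0.179*v^2 + 0.3396*v + 0.4872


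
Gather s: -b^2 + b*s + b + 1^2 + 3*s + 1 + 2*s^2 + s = -b^2 + b + 2*s^2 + s*(b + 4) + 2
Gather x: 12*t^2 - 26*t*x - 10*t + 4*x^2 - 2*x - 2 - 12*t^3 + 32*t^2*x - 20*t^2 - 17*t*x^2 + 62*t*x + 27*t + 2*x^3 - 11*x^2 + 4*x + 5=-12*t^3 - 8*t^2 + 17*t + 2*x^3 + x^2*(-17*t - 7) + x*(32*t^2 + 36*t + 2) + 3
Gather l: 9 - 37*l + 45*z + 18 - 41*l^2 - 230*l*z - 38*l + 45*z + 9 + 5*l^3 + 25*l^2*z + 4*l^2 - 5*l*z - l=5*l^3 + l^2*(25*z - 37) + l*(-235*z - 76) + 90*z + 36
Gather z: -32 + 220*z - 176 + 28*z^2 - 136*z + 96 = 28*z^2 + 84*z - 112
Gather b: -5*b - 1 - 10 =-5*b - 11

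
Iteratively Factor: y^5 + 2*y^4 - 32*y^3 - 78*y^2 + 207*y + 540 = (y - 5)*(y^4 + 7*y^3 + 3*y^2 - 63*y - 108) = (y - 5)*(y + 3)*(y^3 + 4*y^2 - 9*y - 36) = (y - 5)*(y + 3)^2*(y^2 + y - 12) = (y - 5)*(y + 3)^2*(y + 4)*(y - 3)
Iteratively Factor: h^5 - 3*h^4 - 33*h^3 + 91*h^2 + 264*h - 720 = (h - 3)*(h^4 - 33*h^2 - 8*h + 240) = (h - 5)*(h - 3)*(h^3 + 5*h^2 - 8*h - 48) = (h - 5)*(h - 3)*(h + 4)*(h^2 + h - 12) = (h - 5)*(h - 3)*(h + 4)^2*(h - 3)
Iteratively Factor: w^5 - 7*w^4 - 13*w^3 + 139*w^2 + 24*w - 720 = (w + 3)*(w^4 - 10*w^3 + 17*w^2 + 88*w - 240) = (w - 4)*(w + 3)*(w^3 - 6*w^2 - 7*w + 60) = (w - 5)*(w - 4)*(w + 3)*(w^2 - w - 12) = (w - 5)*(w - 4)*(w + 3)^2*(w - 4)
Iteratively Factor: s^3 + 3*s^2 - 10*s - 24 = (s - 3)*(s^2 + 6*s + 8) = (s - 3)*(s + 4)*(s + 2)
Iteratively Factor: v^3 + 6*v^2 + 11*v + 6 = (v + 2)*(v^2 + 4*v + 3) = (v + 2)*(v + 3)*(v + 1)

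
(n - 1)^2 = n^2 - 2*n + 1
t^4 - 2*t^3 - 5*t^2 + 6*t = t*(t - 3)*(t - 1)*(t + 2)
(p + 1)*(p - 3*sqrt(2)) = p^2 - 3*sqrt(2)*p + p - 3*sqrt(2)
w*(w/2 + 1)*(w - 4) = w^3/2 - w^2 - 4*w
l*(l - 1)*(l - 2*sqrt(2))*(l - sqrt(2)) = l^4 - 3*sqrt(2)*l^3 - l^3 + 4*l^2 + 3*sqrt(2)*l^2 - 4*l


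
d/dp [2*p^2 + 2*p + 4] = 4*p + 2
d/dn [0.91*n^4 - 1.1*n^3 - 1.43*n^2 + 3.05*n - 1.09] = 3.64*n^3 - 3.3*n^2 - 2.86*n + 3.05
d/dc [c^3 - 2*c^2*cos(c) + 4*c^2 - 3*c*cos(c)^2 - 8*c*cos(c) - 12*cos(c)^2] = 2*c^2*sin(c) + 3*c^2 + 8*c*sin(c) + 3*c*sin(2*c) - 4*c*cos(c) + 8*c + 12*sin(2*c) - 3*cos(c)^2 - 8*cos(c)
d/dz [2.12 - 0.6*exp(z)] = -0.6*exp(z)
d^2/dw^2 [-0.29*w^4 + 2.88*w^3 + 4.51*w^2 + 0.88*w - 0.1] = -3.48*w^2 + 17.28*w + 9.02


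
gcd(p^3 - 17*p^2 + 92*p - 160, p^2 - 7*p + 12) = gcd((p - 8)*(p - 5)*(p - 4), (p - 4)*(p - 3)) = p - 4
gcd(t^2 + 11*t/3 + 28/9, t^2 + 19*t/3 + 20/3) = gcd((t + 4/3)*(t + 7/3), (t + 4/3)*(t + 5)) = t + 4/3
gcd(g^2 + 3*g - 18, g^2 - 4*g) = 1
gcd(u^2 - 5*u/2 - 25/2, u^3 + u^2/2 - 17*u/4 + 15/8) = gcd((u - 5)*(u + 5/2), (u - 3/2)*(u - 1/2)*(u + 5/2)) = u + 5/2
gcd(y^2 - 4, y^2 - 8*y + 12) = y - 2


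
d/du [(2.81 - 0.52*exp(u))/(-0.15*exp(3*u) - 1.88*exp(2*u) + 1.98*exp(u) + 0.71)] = (-0.156*exp(3*u) + 0.2869*exp(2*u) + 10.5656*exp(u) - 5.933)*exp(u)/(0.0225*exp(6*u) + 0.564*exp(5*u) + 2.9404*exp(4*u) - 7.6578*exp(3*u) + 1.2508*exp(2*u) + 2.8116*exp(u) + 0.5041)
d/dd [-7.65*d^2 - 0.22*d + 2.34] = -15.3*d - 0.22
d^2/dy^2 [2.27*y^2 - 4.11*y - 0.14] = 4.54000000000000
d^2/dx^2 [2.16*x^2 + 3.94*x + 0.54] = 4.32000000000000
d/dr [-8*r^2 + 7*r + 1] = 7 - 16*r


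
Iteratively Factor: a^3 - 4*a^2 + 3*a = (a - 3)*(a^2 - a) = a*(a - 3)*(a - 1)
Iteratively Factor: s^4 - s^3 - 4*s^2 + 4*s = (s + 2)*(s^3 - 3*s^2 + 2*s) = (s - 2)*(s + 2)*(s^2 - s) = s*(s - 2)*(s + 2)*(s - 1)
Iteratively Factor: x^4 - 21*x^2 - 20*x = (x)*(x^3 - 21*x - 20) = x*(x - 5)*(x^2 + 5*x + 4) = x*(x - 5)*(x + 4)*(x + 1)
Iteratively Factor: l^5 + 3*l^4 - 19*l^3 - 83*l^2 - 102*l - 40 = (l + 2)*(l^4 + l^3 - 21*l^2 - 41*l - 20) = (l + 1)*(l + 2)*(l^3 - 21*l - 20) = (l + 1)^2*(l + 2)*(l^2 - l - 20) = (l + 1)^2*(l + 2)*(l + 4)*(l - 5)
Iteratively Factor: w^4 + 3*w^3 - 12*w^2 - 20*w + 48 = (w - 2)*(w^3 + 5*w^2 - 2*w - 24) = (w - 2)*(w + 4)*(w^2 + w - 6) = (w - 2)*(w + 3)*(w + 4)*(w - 2)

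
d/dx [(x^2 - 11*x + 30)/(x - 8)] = (x^2 - 16*x + 58)/(x^2 - 16*x + 64)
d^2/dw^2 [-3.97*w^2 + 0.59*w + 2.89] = -7.94000000000000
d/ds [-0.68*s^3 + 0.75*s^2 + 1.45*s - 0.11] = -2.04*s^2 + 1.5*s + 1.45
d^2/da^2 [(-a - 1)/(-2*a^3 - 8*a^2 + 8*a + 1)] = 4*(2*(a + 1)*(3*a^2 + 8*a - 4)^2 + (-3*a^2 - 8*a - (a + 1)*(3*a + 4) + 4)*(2*a^3 + 8*a^2 - 8*a - 1))/(2*a^3 + 8*a^2 - 8*a - 1)^3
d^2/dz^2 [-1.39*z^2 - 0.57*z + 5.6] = -2.78000000000000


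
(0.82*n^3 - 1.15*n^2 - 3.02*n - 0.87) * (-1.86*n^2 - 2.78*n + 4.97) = -1.5252*n^5 - 0.1406*n^4 + 12.8896*n^3 + 4.2983*n^2 - 12.5908*n - 4.3239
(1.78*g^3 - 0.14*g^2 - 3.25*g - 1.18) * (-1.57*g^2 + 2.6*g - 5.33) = -2.7946*g^5 + 4.8478*g^4 - 4.7489*g^3 - 5.8512*g^2 + 14.2545*g + 6.2894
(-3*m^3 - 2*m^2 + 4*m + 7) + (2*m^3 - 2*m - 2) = -m^3 - 2*m^2 + 2*m + 5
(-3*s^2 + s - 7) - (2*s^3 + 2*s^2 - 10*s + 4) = -2*s^3 - 5*s^2 + 11*s - 11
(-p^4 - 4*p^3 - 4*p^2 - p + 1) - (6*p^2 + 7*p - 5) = -p^4 - 4*p^3 - 10*p^2 - 8*p + 6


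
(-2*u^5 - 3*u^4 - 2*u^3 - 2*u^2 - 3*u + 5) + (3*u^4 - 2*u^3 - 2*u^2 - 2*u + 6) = -2*u^5 - 4*u^3 - 4*u^2 - 5*u + 11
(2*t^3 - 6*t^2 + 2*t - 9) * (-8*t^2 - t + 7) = -16*t^5 + 46*t^4 + 4*t^3 + 28*t^2 + 23*t - 63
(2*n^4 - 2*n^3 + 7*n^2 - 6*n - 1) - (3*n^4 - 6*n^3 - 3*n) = -n^4 + 4*n^3 + 7*n^2 - 3*n - 1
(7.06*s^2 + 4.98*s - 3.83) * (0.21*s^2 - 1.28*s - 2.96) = 1.4826*s^4 - 7.991*s^3 - 28.0763*s^2 - 9.8384*s + 11.3368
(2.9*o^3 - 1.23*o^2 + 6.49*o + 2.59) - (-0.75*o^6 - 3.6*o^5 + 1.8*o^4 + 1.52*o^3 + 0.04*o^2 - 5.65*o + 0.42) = 0.75*o^6 + 3.6*o^5 - 1.8*o^4 + 1.38*o^3 - 1.27*o^2 + 12.14*o + 2.17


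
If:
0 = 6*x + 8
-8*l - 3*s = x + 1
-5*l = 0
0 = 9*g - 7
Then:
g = 7/9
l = 0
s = 1/9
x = -4/3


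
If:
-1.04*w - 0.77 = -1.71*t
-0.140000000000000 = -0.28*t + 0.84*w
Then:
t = 0.44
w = -0.02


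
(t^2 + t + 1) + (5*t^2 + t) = 6*t^2 + 2*t + 1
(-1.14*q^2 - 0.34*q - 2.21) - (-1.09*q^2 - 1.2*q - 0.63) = -0.0499999999999998*q^2 + 0.86*q - 1.58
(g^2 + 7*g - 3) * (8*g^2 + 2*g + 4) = 8*g^4 + 58*g^3 - 6*g^2 + 22*g - 12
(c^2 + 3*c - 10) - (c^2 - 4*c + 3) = 7*c - 13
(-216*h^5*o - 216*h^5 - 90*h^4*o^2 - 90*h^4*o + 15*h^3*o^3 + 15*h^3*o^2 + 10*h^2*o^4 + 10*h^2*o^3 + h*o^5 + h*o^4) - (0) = -216*h^5*o - 216*h^5 - 90*h^4*o^2 - 90*h^4*o + 15*h^3*o^3 + 15*h^3*o^2 + 10*h^2*o^4 + 10*h^2*o^3 + h*o^5 + h*o^4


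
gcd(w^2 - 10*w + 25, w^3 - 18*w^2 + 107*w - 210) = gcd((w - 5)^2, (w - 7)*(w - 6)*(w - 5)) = w - 5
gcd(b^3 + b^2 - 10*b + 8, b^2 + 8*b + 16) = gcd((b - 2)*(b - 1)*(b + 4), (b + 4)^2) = b + 4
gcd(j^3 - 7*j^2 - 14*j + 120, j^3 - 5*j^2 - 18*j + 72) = j^2 - 2*j - 24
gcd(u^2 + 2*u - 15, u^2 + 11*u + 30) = u + 5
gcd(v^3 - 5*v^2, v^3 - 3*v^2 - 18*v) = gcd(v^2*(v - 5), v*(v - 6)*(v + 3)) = v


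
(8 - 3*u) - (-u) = 8 - 2*u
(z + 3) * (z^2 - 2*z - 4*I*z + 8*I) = z^3 + z^2 - 4*I*z^2 - 6*z - 4*I*z + 24*I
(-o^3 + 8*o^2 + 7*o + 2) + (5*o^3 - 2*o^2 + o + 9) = 4*o^3 + 6*o^2 + 8*o + 11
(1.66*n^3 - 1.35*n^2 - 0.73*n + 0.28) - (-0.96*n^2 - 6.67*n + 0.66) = 1.66*n^3 - 0.39*n^2 + 5.94*n - 0.38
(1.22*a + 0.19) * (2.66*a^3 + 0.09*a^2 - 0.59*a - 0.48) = 3.2452*a^4 + 0.6152*a^3 - 0.7027*a^2 - 0.6977*a - 0.0912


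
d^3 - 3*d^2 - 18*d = d*(d - 6)*(d + 3)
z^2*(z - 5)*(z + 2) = z^4 - 3*z^3 - 10*z^2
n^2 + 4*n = n*(n + 4)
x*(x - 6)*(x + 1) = x^3 - 5*x^2 - 6*x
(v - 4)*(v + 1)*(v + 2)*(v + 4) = v^4 + 3*v^3 - 14*v^2 - 48*v - 32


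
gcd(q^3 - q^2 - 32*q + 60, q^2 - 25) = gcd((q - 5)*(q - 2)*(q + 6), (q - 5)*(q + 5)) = q - 5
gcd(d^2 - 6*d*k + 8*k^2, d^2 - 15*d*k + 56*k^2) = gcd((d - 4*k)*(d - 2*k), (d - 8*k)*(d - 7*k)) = 1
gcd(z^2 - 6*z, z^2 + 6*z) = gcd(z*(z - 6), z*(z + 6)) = z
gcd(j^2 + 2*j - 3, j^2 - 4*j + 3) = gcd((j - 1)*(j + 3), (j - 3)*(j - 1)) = j - 1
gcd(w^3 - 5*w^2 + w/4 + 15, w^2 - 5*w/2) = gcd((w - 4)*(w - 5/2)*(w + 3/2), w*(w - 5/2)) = w - 5/2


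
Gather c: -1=-1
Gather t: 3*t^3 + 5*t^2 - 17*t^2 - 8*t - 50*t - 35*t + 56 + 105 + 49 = 3*t^3 - 12*t^2 - 93*t + 210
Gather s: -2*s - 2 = -2*s - 2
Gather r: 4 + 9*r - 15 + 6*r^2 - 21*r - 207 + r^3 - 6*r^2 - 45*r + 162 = r^3 - 57*r - 56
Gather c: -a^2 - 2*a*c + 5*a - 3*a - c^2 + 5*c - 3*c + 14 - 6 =-a^2 + 2*a - c^2 + c*(2 - 2*a) + 8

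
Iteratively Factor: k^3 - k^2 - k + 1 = (k - 1)*(k^2 - 1) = (k - 1)^2*(k + 1)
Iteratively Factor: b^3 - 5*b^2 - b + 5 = (b - 5)*(b^2 - 1) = (b - 5)*(b - 1)*(b + 1)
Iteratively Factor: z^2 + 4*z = (z + 4)*(z)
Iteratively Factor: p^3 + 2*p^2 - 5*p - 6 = (p + 3)*(p^2 - p - 2) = (p + 1)*(p + 3)*(p - 2)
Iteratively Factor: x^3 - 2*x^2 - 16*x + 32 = (x - 4)*(x^2 + 2*x - 8) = (x - 4)*(x + 4)*(x - 2)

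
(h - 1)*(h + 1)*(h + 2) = h^3 + 2*h^2 - h - 2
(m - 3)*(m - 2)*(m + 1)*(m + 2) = m^4 - 2*m^3 - 7*m^2 + 8*m + 12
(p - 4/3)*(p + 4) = p^2 + 8*p/3 - 16/3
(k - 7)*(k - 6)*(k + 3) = k^3 - 10*k^2 + 3*k + 126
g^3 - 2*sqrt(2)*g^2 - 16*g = g*(g - 4*sqrt(2))*(g + 2*sqrt(2))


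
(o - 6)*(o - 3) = o^2 - 9*o + 18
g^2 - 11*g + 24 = (g - 8)*(g - 3)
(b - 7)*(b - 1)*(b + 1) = b^3 - 7*b^2 - b + 7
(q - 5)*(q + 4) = q^2 - q - 20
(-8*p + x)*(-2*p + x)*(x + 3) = 16*p^2*x + 48*p^2 - 10*p*x^2 - 30*p*x + x^3 + 3*x^2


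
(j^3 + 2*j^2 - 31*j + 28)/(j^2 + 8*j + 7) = (j^2 - 5*j + 4)/(j + 1)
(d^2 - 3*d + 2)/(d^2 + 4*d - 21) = (d^2 - 3*d + 2)/(d^2 + 4*d - 21)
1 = 1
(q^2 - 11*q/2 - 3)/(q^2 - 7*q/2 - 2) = (q - 6)/(q - 4)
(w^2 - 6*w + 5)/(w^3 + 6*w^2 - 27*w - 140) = (w - 1)/(w^2 + 11*w + 28)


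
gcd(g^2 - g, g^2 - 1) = g - 1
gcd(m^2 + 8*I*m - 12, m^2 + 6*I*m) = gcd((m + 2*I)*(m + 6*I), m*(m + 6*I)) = m + 6*I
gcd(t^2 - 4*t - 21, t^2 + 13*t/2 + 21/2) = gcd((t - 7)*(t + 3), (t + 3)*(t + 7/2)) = t + 3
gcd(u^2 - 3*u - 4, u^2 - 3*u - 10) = 1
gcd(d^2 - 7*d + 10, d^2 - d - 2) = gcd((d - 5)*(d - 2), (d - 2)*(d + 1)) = d - 2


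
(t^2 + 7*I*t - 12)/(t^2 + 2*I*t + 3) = (t + 4*I)/(t - I)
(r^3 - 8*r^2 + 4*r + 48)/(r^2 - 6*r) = r - 2 - 8/r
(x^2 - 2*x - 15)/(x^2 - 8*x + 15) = (x + 3)/(x - 3)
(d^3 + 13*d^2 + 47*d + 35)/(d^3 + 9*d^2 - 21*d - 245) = (d^2 + 6*d + 5)/(d^2 + 2*d - 35)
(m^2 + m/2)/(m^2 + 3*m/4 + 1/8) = 4*m/(4*m + 1)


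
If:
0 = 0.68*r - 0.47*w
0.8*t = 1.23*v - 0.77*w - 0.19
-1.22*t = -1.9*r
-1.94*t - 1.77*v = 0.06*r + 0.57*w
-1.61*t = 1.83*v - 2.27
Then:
No Solution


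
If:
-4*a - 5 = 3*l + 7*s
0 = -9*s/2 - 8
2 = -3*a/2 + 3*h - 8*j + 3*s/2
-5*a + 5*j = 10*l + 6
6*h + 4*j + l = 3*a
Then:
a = 3647/936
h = 73601/28080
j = -1549/4680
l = -635/234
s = -16/9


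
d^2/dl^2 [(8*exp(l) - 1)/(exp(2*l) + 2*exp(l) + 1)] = (8*exp(2*l) - 36*exp(l) + 10)*exp(l)/(exp(4*l) + 4*exp(3*l) + 6*exp(2*l) + 4*exp(l) + 1)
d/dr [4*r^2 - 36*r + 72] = 8*r - 36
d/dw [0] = 0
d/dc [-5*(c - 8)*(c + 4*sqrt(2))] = -10*c - 20*sqrt(2) + 40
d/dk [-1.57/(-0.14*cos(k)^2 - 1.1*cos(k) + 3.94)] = (0.4396*cos(k) + 1.727)*sin(k)/(0.14*cos(k)^2 + 1.1*cos(k) - 3.94)^2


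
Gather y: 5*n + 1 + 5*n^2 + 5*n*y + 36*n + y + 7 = 5*n^2 + 41*n + y*(5*n + 1) + 8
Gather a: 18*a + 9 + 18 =18*a + 27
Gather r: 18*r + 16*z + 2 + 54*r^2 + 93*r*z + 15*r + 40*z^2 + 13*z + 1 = 54*r^2 + r*(93*z + 33) + 40*z^2 + 29*z + 3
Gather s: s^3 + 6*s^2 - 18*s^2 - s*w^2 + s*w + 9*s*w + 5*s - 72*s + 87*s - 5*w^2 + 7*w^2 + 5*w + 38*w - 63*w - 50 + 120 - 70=s^3 - 12*s^2 + s*(-w^2 + 10*w + 20) + 2*w^2 - 20*w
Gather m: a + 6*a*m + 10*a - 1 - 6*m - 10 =11*a + m*(6*a - 6) - 11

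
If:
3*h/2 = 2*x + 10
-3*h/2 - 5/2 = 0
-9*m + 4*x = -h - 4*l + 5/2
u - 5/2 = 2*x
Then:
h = -5/3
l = 9*m/4 + 175/24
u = -10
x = -25/4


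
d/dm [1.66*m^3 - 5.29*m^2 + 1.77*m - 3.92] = 4.98*m^2 - 10.58*m + 1.77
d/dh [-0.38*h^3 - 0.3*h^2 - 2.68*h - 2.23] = -1.14*h^2 - 0.6*h - 2.68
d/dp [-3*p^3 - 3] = -9*p^2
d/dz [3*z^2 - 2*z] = 6*z - 2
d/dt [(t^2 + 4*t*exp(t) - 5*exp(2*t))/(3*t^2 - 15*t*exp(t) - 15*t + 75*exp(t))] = ((t^2 + 4*t*exp(t) - 5*exp(2*t))*(5*t*exp(t) - 2*t - 20*exp(t) + 5) + 2*(t^2 - 5*t*exp(t) - 5*t + 25*exp(t))*(2*t*exp(t) + t - 5*exp(2*t) + 2*exp(t)))/(3*(t^2 - 5*t*exp(t) - 5*t + 25*exp(t))^2)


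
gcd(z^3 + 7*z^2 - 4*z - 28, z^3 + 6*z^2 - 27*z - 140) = z + 7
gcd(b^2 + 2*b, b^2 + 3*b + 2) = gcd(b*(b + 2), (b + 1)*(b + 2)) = b + 2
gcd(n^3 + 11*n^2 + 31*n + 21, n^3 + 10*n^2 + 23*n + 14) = n^2 + 8*n + 7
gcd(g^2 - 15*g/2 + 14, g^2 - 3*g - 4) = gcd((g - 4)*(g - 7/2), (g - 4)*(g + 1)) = g - 4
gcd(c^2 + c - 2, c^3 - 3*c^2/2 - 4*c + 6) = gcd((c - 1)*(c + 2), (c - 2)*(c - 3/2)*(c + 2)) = c + 2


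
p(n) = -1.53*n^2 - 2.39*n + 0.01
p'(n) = -3.06*n - 2.39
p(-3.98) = -14.71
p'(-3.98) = 9.79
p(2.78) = -18.46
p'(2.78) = -10.90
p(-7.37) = -65.48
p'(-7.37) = 20.16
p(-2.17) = -2.01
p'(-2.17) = 4.25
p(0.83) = -3.03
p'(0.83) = -4.93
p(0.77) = -2.74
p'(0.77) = -4.75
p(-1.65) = -0.21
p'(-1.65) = 2.66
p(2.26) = -13.21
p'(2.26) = -9.31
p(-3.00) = -6.59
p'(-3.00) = 6.79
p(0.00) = 0.01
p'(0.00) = -2.39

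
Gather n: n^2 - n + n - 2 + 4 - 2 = n^2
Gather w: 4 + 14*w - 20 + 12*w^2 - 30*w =12*w^2 - 16*w - 16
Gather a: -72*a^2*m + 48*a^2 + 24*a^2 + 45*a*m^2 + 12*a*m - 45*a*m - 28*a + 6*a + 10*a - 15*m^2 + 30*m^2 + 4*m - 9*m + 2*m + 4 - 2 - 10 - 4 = a^2*(72 - 72*m) + a*(45*m^2 - 33*m - 12) + 15*m^2 - 3*m - 12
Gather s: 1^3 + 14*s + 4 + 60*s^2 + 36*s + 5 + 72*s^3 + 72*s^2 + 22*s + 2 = 72*s^3 + 132*s^2 + 72*s + 12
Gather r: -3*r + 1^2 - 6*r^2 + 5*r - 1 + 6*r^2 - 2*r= 0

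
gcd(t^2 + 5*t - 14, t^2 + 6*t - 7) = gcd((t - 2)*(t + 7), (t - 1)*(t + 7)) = t + 7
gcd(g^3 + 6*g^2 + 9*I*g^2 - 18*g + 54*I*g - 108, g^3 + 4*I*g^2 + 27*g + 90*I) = g^2 + 9*I*g - 18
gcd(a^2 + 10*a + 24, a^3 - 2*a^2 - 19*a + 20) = a + 4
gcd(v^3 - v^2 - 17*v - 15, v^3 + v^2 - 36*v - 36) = v + 1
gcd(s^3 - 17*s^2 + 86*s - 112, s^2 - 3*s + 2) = s - 2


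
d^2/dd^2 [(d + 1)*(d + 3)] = 2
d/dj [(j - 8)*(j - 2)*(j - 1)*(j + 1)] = 4*j^3 - 30*j^2 + 30*j + 10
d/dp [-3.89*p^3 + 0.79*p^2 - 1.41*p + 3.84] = -11.67*p^2 + 1.58*p - 1.41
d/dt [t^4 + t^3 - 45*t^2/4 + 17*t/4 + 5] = 4*t^3 + 3*t^2 - 45*t/2 + 17/4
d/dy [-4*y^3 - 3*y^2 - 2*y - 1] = -12*y^2 - 6*y - 2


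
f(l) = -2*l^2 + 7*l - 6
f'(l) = 7 - 4*l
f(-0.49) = -9.91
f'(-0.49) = 8.96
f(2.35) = -0.60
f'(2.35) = -2.40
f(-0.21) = -7.56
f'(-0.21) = 7.84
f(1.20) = -0.48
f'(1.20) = 2.20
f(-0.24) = -7.80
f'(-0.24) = 7.96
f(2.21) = -0.30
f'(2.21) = -1.84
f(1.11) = -0.69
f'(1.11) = 2.56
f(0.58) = -2.61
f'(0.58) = 4.68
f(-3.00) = -45.00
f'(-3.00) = 19.00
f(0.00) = -6.00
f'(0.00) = 7.00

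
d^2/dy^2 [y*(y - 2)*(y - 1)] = 6*y - 6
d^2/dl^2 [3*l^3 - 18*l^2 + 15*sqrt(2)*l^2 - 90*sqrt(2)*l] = 18*l - 36 + 30*sqrt(2)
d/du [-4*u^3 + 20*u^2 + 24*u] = -12*u^2 + 40*u + 24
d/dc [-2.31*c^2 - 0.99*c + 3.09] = -4.62*c - 0.99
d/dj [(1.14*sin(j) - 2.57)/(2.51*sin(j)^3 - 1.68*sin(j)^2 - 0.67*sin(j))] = (-0.678571428571429*sin(j) + 2.52173449060899 - 1.02390438247012/sin(j) - 0.204171409599696/sin(j)^2)*cos(j)/(0.74702380952381*sin(j)^4 - 1.0*sin(j)^3 - 0.0641481692278506*sin(j)^2 + 0.266932270916335*sin(j) + 0.0532275659267691)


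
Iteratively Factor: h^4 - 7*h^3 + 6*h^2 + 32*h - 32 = (h - 1)*(h^3 - 6*h^2 + 32) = (h - 4)*(h - 1)*(h^2 - 2*h - 8) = (h - 4)*(h - 1)*(h + 2)*(h - 4)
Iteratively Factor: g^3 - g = (g + 1)*(g^2 - g) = (g - 1)*(g + 1)*(g)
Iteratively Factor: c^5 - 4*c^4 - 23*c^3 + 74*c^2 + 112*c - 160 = (c - 5)*(c^4 + c^3 - 18*c^2 - 16*c + 32) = (c - 5)*(c + 4)*(c^3 - 3*c^2 - 6*c + 8) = (c - 5)*(c - 4)*(c + 4)*(c^2 + c - 2) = (c - 5)*(c - 4)*(c + 2)*(c + 4)*(c - 1)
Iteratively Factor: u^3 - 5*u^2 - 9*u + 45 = (u - 5)*(u^2 - 9) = (u - 5)*(u + 3)*(u - 3)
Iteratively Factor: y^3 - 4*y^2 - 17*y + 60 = (y - 3)*(y^2 - y - 20) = (y - 5)*(y - 3)*(y + 4)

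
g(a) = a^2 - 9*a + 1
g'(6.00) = 3.00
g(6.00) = -17.00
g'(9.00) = 9.00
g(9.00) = 1.00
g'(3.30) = -2.40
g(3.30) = -17.81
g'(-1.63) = -12.26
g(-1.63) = 18.33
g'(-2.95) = -14.90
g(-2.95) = 36.25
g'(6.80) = 4.60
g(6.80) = -13.96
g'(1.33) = -6.34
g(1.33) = -9.20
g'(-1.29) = -11.58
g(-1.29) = 14.27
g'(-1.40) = -11.80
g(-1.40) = 15.56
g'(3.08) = -2.84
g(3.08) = -17.23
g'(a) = 2*a - 9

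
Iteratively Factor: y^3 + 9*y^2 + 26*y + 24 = (y + 3)*(y^2 + 6*y + 8) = (y + 2)*(y + 3)*(y + 4)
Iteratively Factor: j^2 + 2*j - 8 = (j - 2)*(j + 4)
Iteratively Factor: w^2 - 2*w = (w)*(w - 2)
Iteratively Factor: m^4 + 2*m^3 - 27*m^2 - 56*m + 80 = (m + 4)*(m^3 - 2*m^2 - 19*m + 20) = (m - 1)*(m + 4)*(m^2 - m - 20) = (m - 1)*(m + 4)^2*(m - 5)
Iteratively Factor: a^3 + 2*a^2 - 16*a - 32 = (a - 4)*(a^2 + 6*a + 8) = (a - 4)*(a + 2)*(a + 4)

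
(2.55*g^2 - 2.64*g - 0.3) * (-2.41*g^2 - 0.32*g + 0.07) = -6.1455*g^4 + 5.5464*g^3 + 1.7463*g^2 - 0.0888*g - 0.021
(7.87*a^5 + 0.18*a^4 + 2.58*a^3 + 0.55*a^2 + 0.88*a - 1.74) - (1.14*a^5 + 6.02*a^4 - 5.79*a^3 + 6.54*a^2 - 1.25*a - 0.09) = 6.73*a^5 - 5.84*a^4 + 8.37*a^3 - 5.99*a^2 + 2.13*a - 1.65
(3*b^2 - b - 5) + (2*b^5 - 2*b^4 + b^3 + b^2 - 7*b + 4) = 2*b^5 - 2*b^4 + b^3 + 4*b^2 - 8*b - 1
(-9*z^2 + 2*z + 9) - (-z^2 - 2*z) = -8*z^2 + 4*z + 9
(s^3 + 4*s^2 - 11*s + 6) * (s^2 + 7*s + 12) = s^5 + 11*s^4 + 29*s^3 - 23*s^2 - 90*s + 72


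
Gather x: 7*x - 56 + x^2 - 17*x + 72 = x^2 - 10*x + 16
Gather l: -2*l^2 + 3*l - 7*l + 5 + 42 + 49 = -2*l^2 - 4*l + 96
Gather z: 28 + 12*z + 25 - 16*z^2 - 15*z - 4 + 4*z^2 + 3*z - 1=48 - 12*z^2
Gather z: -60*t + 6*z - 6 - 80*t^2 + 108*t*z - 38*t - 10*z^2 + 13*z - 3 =-80*t^2 - 98*t - 10*z^2 + z*(108*t + 19) - 9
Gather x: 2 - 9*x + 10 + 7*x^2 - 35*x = 7*x^2 - 44*x + 12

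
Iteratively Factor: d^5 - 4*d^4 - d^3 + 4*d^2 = (d - 4)*(d^4 - d^2) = (d - 4)*(d + 1)*(d^3 - d^2) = d*(d - 4)*(d + 1)*(d^2 - d) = d*(d - 4)*(d - 1)*(d + 1)*(d)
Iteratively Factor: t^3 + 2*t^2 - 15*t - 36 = (t - 4)*(t^2 + 6*t + 9) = (t - 4)*(t + 3)*(t + 3)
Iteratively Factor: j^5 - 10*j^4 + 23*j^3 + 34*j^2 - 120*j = (j - 3)*(j^4 - 7*j^3 + 2*j^2 + 40*j) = (j - 5)*(j - 3)*(j^3 - 2*j^2 - 8*j) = (j - 5)*(j - 3)*(j + 2)*(j^2 - 4*j) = (j - 5)*(j - 4)*(j - 3)*(j + 2)*(j)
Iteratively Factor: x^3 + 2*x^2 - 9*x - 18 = (x + 3)*(x^2 - x - 6) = (x + 2)*(x + 3)*(x - 3)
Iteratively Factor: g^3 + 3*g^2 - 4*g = (g + 4)*(g^2 - g) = (g - 1)*(g + 4)*(g)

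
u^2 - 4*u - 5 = (u - 5)*(u + 1)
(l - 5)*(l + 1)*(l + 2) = l^3 - 2*l^2 - 13*l - 10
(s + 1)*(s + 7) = s^2 + 8*s + 7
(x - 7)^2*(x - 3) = x^3 - 17*x^2 + 91*x - 147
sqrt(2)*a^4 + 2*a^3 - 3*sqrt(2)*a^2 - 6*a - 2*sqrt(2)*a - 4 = (a - 2)*(a + 1)*(a + sqrt(2))*(sqrt(2)*a + sqrt(2))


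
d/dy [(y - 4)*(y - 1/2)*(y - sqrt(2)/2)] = 3*y^2 - 9*y - sqrt(2)*y + 2 + 9*sqrt(2)/4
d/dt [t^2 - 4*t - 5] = 2*t - 4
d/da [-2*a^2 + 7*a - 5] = 7 - 4*a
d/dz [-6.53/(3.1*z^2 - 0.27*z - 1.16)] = (40.486*z - 1.7631)/(-3.1*z^2 + 0.27*z + 1.16)^2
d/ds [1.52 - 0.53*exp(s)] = -0.53*exp(s)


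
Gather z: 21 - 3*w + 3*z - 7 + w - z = -2*w + 2*z + 14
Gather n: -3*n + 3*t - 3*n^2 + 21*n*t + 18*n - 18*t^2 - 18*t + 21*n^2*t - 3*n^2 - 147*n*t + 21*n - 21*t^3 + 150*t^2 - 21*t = n^2*(21*t - 6) + n*(36 - 126*t) - 21*t^3 + 132*t^2 - 36*t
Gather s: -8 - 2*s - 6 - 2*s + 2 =-4*s - 12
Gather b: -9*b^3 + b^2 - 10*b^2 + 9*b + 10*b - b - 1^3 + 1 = -9*b^3 - 9*b^2 + 18*b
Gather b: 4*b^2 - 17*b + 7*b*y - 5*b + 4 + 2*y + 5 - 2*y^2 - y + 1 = 4*b^2 + b*(7*y - 22) - 2*y^2 + y + 10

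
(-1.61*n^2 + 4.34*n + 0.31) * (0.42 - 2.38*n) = 3.8318*n^3 - 11.0054*n^2 + 1.085*n + 0.1302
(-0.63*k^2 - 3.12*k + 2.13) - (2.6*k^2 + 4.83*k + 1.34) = -3.23*k^2 - 7.95*k + 0.79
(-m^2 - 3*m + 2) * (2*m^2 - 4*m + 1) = -2*m^4 - 2*m^3 + 15*m^2 - 11*m + 2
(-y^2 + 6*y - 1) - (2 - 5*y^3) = 5*y^3 - y^2 + 6*y - 3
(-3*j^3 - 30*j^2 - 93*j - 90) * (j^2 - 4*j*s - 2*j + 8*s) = -3*j^5 + 12*j^4*s - 24*j^4 + 96*j^3*s - 33*j^3 + 132*j^2*s + 96*j^2 - 384*j*s + 180*j - 720*s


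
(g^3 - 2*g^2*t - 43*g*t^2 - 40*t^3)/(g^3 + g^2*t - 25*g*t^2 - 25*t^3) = (-g + 8*t)/(-g + 5*t)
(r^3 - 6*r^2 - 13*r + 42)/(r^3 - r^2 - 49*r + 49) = (r^2 + r - 6)/(r^2 + 6*r - 7)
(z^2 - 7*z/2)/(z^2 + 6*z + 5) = z*(2*z - 7)/(2*(z^2 + 6*z + 5))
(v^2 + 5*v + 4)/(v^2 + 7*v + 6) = (v + 4)/(v + 6)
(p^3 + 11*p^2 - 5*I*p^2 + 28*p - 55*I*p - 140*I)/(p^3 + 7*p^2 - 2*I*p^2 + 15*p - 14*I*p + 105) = (p + 4)/(p + 3*I)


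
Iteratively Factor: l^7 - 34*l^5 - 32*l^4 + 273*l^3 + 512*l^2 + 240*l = (l + 1)*(l^6 - l^5 - 33*l^4 + l^3 + 272*l^2 + 240*l) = (l + 1)*(l + 4)*(l^5 - 5*l^4 - 13*l^3 + 53*l^2 + 60*l) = (l + 1)*(l + 3)*(l + 4)*(l^4 - 8*l^3 + 11*l^2 + 20*l) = (l - 5)*(l + 1)*(l + 3)*(l + 4)*(l^3 - 3*l^2 - 4*l) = (l - 5)*(l - 4)*(l + 1)*(l + 3)*(l + 4)*(l^2 + l) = l*(l - 5)*(l - 4)*(l + 1)*(l + 3)*(l + 4)*(l + 1)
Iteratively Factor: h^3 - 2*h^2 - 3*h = (h - 3)*(h^2 + h) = h*(h - 3)*(h + 1)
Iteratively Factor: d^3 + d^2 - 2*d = (d + 2)*(d^2 - d) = (d - 1)*(d + 2)*(d)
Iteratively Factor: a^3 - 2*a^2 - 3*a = (a)*(a^2 - 2*a - 3) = a*(a + 1)*(a - 3)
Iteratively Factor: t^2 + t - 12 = (t - 3)*(t + 4)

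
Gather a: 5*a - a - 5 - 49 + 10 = 4*a - 44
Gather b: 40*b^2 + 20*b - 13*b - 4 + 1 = 40*b^2 + 7*b - 3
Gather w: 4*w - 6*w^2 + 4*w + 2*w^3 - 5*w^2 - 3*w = 2*w^3 - 11*w^2 + 5*w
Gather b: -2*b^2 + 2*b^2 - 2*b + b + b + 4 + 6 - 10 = 0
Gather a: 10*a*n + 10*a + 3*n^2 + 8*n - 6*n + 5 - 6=a*(10*n + 10) + 3*n^2 + 2*n - 1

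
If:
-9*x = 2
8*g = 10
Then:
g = 5/4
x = -2/9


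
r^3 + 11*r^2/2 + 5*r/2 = r*(r + 1/2)*(r + 5)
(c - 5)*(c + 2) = c^2 - 3*c - 10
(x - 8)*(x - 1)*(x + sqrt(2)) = x^3 - 9*x^2 + sqrt(2)*x^2 - 9*sqrt(2)*x + 8*x + 8*sqrt(2)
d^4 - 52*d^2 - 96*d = d*(d - 8)*(d + 2)*(d + 6)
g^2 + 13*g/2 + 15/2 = (g + 3/2)*(g + 5)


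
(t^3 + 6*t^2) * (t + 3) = t^4 + 9*t^3 + 18*t^2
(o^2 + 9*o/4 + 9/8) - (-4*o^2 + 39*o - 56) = 5*o^2 - 147*o/4 + 457/8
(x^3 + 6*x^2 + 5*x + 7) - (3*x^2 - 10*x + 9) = x^3 + 3*x^2 + 15*x - 2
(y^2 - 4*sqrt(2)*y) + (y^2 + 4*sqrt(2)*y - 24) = 2*y^2 - 24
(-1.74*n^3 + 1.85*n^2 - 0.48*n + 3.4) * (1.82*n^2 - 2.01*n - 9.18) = -3.1668*n^5 + 6.8644*n^4 + 11.3811*n^3 - 9.8302*n^2 - 2.4276*n - 31.212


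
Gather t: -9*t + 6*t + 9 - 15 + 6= -3*t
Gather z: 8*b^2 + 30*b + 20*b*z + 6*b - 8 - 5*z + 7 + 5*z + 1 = 8*b^2 + 20*b*z + 36*b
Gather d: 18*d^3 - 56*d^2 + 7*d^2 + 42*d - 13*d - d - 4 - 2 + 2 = 18*d^3 - 49*d^2 + 28*d - 4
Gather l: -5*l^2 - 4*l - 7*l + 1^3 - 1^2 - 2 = -5*l^2 - 11*l - 2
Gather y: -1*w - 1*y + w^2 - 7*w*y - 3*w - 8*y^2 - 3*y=w^2 - 4*w - 8*y^2 + y*(-7*w - 4)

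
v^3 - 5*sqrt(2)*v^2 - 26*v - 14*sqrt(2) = (v - 7*sqrt(2))*(v + sqrt(2))^2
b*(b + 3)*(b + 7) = b^3 + 10*b^2 + 21*b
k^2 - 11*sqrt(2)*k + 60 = (k - 6*sqrt(2))*(k - 5*sqrt(2))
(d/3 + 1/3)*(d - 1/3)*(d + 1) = d^3/3 + 5*d^2/9 + d/9 - 1/9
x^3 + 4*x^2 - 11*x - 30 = (x - 3)*(x + 2)*(x + 5)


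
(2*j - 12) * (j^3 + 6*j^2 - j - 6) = 2*j^4 - 74*j^2 + 72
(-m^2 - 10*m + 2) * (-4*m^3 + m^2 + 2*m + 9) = 4*m^5 + 39*m^4 - 20*m^3 - 27*m^2 - 86*m + 18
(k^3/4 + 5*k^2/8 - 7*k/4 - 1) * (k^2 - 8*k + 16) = k^5/4 - 11*k^4/8 - 11*k^3/4 + 23*k^2 - 20*k - 16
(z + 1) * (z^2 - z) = z^3 - z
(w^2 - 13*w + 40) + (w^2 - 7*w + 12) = 2*w^2 - 20*w + 52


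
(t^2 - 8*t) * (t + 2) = t^3 - 6*t^2 - 16*t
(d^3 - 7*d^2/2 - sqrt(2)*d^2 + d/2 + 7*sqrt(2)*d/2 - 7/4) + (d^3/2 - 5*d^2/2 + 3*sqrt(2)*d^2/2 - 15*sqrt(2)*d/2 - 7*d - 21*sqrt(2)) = 3*d^3/2 - 6*d^2 + sqrt(2)*d^2/2 - 13*d/2 - 4*sqrt(2)*d - 21*sqrt(2) - 7/4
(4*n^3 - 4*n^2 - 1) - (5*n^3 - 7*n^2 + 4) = -n^3 + 3*n^2 - 5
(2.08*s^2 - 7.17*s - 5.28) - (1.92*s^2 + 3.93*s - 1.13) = 0.16*s^2 - 11.1*s - 4.15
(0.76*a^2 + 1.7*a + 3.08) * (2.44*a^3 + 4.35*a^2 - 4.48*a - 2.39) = 1.8544*a^5 + 7.454*a^4 + 11.5054*a^3 + 3.9656*a^2 - 17.8614*a - 7.3612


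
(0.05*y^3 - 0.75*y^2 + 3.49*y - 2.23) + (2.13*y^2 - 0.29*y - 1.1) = 0.05*y^3 + 1.38*y^2 + 3.2*y - 3.33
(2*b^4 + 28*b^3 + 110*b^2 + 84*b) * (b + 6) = 2*b^5 + 40*b^4 + 278*b^3 + 744*b^2 + 504*b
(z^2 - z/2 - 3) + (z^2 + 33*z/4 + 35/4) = 2*z^2 + 31*z/4 + 23/4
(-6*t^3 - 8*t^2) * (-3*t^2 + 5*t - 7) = 18*t^5 - 6*t^4 + 2*t^3 + 56*t^2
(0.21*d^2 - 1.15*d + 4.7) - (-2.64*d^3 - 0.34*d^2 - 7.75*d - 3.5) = 2.64*d^3 + 0.55*d^2 + 6.6*d + 8.2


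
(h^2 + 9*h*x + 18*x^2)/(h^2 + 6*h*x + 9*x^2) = (h + 6*x)/(h + 3*x)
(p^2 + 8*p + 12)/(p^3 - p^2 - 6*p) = (p + 6)/(p*(p - 3))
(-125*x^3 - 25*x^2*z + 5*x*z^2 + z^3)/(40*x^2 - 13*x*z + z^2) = (-25*x^2 - 10*x*z - z^2)/(8*x - z)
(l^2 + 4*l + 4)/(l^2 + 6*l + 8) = (l + 2)/(l + 4)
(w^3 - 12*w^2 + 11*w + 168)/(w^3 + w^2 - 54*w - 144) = (w - 7)/(w + 6)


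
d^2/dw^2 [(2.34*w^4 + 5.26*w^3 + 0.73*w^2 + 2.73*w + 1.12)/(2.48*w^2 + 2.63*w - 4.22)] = (28.783872*w^6 + 91.574496*w^5 - 49.823748*w^4 - 208.609204*w^3 + 236.958072*w^2 + 777.29016*w + 125.53542)/(15.252992*w^6 + 48.526656*w^5 - 26.402328*w^4 - 146.955721*w^3 + 44.926542*w^2 + 140.508276*w - 75.151448)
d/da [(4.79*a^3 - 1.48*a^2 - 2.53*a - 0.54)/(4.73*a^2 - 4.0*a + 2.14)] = (22.6567*a^4 - 38.32*a^3 + 48.6387*a^2 - 1.226*a - 7.5742)/(22.3729*a^4 - 37.84*a^3 + 36.2444*a^2 - 17.12*a + 4.5796)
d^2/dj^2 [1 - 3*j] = 0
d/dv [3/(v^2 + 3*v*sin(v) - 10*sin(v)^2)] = 3*(-3*v*cos(v) - 2*v - 3*sin(v) + 10*sin(2*v))/((v - 2*sin(v))^2*(v + 5*sin(v))^2)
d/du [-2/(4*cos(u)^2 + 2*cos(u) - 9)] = -4*(4*cos(u) + 1)*sin(u)/(4*cos(u)^2 + 2*cos(u) - 9)^2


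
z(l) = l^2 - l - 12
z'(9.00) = 17.00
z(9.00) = 60.00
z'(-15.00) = -31.00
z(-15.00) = 228.00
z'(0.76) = 0.52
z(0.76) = -12.18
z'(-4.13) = -9.26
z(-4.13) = 9.19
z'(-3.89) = -8.78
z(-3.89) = 7.02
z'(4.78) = 8.56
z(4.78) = 6.07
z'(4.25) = 7.50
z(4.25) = 1.81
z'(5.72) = 10.44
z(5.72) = 15.00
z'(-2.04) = -5.08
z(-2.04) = -5.80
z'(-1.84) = -4.68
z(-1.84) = -6.77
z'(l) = 2*l - 1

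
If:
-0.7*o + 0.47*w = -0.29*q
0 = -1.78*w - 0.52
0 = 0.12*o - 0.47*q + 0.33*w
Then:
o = -0.31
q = -0.29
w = -0.29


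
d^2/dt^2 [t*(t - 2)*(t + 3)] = 6*t + 2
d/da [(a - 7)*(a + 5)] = 2*a - 2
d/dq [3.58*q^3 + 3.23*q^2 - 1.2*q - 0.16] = 10.74*q^2 + 6.46*q - 1.2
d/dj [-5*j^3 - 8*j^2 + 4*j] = -15*j^2 - 16*j + 4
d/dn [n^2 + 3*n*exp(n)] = 3*n*exp(n) + 2*n + 3*exp(n)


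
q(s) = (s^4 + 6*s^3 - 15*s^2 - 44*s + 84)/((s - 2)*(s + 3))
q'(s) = (4*s^3 + 18*s^2 - 30*s - 44)/((s - 2)*(s + 3)) - (s^4 + 6*s^3 - 15*s^2 - 44*s + 84)/((s - 2)*(s + 3)^2) - (s^4 + 6*s^3 - 15*s^2 - 44*s + 84)/((s - 2)^2*(s + 3))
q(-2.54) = -20.25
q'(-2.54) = -0.08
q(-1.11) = -18.32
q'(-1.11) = 2.78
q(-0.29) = -15.37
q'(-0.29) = 4.42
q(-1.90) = -19.89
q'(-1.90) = 1.20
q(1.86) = -1.24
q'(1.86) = 8.72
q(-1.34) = -18.90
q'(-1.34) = 2.32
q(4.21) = 24.77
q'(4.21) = 13.42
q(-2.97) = -20.03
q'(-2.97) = -0.94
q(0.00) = -14.00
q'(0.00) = 5.00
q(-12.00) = 70.00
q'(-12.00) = -19.00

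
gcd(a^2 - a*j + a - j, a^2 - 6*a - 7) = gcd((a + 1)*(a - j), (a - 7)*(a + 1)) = a + 1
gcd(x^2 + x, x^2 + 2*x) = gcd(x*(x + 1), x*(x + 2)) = x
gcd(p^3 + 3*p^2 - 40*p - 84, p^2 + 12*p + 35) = p + 7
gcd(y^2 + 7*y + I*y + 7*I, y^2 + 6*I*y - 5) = y + I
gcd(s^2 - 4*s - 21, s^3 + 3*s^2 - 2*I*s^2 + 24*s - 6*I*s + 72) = s + 3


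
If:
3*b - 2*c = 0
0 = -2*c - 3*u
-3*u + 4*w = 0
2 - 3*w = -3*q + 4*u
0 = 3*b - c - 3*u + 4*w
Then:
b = 0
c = 0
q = -2/3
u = 0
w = 0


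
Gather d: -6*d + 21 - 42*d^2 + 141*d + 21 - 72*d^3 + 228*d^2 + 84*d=-72*d^3 + 186*d^2 + 219*d + 42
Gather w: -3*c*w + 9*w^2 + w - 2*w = 9*w^2 + w*(-3*c - 1)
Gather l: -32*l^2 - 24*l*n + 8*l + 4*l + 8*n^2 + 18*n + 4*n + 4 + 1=-32*l^2 + l*(12 - 24*n) + 8*n^2 + 22*n + 5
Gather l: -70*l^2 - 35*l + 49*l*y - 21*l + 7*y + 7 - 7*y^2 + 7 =-70*l^2 + l*(49*y - 56) - 7*y^2 + 7*y + 14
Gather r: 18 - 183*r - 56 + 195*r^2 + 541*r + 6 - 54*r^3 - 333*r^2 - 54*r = -54*r^3 - 138*r^2 + 304*r - 32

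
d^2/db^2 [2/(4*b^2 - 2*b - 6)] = 2*(4*b^2 - 2*b - (4*b - 1)^2 - 6)/(-2*b^2 + b + 3)^3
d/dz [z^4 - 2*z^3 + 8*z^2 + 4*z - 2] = 4*z^3 - 6*z^2 + 16*z + 4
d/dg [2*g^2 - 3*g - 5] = 4*g - 3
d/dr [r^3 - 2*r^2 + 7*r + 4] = 3*r^2 - 4*r + 7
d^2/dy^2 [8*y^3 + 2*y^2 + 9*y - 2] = 48*y + 4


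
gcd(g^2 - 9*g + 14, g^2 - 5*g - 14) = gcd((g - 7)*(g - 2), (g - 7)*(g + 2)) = g - 7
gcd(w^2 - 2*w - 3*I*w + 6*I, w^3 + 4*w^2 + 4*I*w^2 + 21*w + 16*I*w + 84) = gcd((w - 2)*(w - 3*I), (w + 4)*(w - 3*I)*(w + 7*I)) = w - 3*I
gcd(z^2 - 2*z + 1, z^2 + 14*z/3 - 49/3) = 1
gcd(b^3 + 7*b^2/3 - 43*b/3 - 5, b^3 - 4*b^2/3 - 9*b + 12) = b - 3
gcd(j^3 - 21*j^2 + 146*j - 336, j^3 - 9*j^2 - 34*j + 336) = j^2 - 15*j + 56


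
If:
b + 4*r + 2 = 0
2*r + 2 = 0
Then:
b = 2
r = -1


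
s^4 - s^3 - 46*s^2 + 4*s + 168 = (s - 7)*(s - 2)*(s + 2)*(s + 6)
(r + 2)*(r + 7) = r^2 + 9*r + 14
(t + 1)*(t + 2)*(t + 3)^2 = t^4 + 9*t^3 + 29*t^2 + 39*t + 18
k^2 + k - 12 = (k - 3)*(k + 4)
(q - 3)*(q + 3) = q^2 - 9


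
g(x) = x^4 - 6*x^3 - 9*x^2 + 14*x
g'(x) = 4*x^3 - 18*x^2 - 18*x + 14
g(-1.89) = -5.34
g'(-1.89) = -43.28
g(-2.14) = 8.60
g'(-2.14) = -69.11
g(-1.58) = -14.69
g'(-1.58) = -18.27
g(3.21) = -140.08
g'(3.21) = -96.95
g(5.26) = -283.06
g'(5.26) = 3.43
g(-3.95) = 417.49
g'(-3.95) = -442.26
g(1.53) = -15.66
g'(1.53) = -41.35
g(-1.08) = -16.70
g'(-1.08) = 7.41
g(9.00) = 1584.00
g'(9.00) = 1310.00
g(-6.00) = 2184.00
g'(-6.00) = -1390.00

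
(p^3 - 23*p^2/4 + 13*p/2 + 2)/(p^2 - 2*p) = p - 15/4 - 1/p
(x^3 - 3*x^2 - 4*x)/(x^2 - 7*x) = (x^2 - 3*x - 4)/(x - 7)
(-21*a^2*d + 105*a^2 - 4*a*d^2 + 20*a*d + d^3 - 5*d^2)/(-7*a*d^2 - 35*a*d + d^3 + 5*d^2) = (3*a*d - 15*a + d^2 - 5*d)/(d*(d + 5))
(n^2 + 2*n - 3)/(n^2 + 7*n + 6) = (n^2 + 2*n - 3)/(n^2 + 7*n + 6)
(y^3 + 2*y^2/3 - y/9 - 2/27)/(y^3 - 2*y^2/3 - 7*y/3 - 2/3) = (y^2 + y/3 - 2/9)/(y^2 - y - 2)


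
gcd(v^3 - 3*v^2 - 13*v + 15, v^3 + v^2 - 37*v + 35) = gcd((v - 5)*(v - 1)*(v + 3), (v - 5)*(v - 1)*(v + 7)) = v^2 - 6*v + 5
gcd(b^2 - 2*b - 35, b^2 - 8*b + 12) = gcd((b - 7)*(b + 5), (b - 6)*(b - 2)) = 1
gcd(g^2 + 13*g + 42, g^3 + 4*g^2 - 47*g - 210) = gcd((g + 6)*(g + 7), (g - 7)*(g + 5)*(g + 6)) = g + 6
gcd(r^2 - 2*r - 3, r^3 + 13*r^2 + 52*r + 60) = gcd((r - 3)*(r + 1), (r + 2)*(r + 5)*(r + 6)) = 1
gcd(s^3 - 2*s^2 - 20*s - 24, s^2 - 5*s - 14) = s + 2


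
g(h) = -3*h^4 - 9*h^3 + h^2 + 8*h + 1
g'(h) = -12*h^3 - 27*h^2 + 2*h + 8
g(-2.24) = 13.72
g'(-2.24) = 2.92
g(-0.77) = -1.51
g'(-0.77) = -4.07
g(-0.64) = -1.85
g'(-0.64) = -1.19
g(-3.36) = -55.56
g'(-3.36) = 151.66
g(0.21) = 2.63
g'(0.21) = 7.12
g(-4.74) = -570.36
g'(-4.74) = 669.85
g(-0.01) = 0.92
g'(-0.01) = 7.98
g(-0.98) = -0.18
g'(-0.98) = -8.60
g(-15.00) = -121394.00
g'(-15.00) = 34403.00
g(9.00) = -26090.00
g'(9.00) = -10909.00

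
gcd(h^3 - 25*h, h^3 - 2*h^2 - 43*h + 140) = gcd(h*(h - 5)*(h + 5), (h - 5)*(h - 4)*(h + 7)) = h - 5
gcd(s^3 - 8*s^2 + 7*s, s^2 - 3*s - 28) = s - 7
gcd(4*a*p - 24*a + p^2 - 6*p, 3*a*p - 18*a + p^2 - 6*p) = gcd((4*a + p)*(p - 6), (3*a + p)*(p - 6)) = p - 6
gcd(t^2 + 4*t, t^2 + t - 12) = t + 4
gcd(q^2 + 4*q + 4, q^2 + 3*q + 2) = q + 2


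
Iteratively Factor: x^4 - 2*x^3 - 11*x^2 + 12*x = (x - 1)*(x^3 - x^2 - 12*x) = (x - 1)*(x + 3)*(x^2 - 4*x) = (x - 4)*(x - 1)*(x + 3)*(x)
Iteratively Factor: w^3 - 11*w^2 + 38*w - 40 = (w - 4)*(w^2 - 7*w + 10) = (w - 5)*(w - 4)*(w - 2)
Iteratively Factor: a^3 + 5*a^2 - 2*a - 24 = (a - 2)*(a^2 + 7*a + 12) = (a - 2)*(a + 4)*(a + 3)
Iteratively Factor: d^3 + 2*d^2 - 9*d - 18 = (d + 3)*(d^2 - d - 6) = (d + 2)*(d + 3)*(d - 3)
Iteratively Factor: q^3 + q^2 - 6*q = (q + 3)*(q^2 - 2*q) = q*(q + 3)*(q - 2)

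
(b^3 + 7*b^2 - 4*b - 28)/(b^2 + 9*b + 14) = b - 2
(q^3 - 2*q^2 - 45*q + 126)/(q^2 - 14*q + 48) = (q^2 + 4*q - 21)/(q - 8)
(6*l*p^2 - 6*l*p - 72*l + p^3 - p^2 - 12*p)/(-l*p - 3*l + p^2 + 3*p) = (6*l*p - 24*l + p^2 - 4*p)/(-l + p)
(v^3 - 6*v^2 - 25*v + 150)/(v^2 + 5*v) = v - 11 + 30/v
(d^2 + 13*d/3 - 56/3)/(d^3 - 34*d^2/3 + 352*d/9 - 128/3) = 3*(d + 7)/(3*d^2 - 26*d + 48)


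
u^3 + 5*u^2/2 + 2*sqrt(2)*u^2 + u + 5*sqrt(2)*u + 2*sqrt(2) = (u + 1/2)*(u + 2)*(u + 2*sqrt(2))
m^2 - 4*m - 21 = (m - 7)*(m + 3)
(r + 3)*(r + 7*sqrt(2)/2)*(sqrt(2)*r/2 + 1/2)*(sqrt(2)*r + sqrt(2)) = r^4 + 4*r^3 + 4*sqrt(2)*r^3 + 13*r^2/2 + 16*sqrt(2)*r^2 + 14*r + 12*sqrt(2)*r + 21/2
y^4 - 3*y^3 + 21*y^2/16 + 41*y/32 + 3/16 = (y - 2)*(y - 3/2)*(y + 1/4)^2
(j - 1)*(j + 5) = j^2 + 4*j - 5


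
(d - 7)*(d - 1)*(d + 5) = d^3 - 3*d^2 - 33*d + 35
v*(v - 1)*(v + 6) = v^3 + 5*v^2 - 6*v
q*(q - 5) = q^2 - 5*q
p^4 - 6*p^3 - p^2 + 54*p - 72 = (p - 4)*(p - 3)*(p - 2)*(p + 3)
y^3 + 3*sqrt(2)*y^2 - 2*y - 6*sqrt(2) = (y - sqrt(2))*(y + sqrt(2))*(y + 3*sqrt(2))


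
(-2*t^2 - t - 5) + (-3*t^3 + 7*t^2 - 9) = -3*t^3 + 5*t^2 - t - 14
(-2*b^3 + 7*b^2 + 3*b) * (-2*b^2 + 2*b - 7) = 4*b^5 - 18*b^4 + 22*b^3 - 43*b^2 - 21*b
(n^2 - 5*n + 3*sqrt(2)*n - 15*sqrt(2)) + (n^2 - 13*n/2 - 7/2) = 2*n^2 - 23*n/2 + 3*sqrt(2)*n - 15*sqrt(2) - 7/2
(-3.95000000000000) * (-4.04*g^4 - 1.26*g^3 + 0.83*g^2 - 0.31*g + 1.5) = 15.958*g^4 + 4.977*g^3 - 3.2785*g^2 + 1.2245*g - 5.925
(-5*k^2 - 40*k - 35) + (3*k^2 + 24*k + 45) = -2*k^2 - 16*k + 10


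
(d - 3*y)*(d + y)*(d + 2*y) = d^3 - 7*d*y^2 - 6*y^3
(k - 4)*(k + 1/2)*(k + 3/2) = k^3 - 2*k^2 - 29*k/4 - 3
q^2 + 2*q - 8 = (q - 2)*(q + 4)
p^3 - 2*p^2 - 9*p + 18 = (p - 3)*(p - 2)*(p + 3)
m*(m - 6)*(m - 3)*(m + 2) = m^4 - 7*m^3 + 36*m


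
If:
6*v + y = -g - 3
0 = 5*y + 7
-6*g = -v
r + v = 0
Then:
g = -8/185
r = 48/185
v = -48/185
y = -7/5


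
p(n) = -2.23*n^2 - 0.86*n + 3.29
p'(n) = -4.46*n - 0.86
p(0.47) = 2.39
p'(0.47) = -2.96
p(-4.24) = -33.15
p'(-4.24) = 18.05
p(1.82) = -5.66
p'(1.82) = -8.98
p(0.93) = 0.56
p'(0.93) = -5.01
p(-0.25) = 3.37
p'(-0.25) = 0.26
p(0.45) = 2.45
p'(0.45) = -2.87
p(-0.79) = 2.58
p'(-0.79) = 2.66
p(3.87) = -33.44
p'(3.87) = -18.12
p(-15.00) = -485.56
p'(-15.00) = 66.04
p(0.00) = 3.29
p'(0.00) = -0.86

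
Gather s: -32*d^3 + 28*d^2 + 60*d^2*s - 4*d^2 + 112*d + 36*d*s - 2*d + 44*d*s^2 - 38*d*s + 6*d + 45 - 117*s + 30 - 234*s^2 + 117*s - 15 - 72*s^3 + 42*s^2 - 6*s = -32*d^3 + 24*d^2 + 116*d - 72*s^3 + s^2*(44*d - 192) + s*(60*d^2 - 2*d - 6) + 60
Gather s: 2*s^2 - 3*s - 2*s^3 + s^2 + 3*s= -2*s^3 + 3*s^2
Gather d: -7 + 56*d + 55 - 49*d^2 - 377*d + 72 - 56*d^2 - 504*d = -105*d^2 - 825*d + 120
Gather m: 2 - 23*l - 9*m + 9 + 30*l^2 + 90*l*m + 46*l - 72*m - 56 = 30*l^2 + 23*l + m*(90*l - 81) - 45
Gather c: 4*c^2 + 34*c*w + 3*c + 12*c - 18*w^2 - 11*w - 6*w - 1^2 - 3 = 4*c^2 + c*(34*w + 15) - 18*w^2 - 17*w - 4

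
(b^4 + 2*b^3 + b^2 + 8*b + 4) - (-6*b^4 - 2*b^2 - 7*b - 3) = 7*b^4 + 2*b^3 + 3*b^2 + 15*b + 7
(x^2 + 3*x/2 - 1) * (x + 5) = x^3 + 13*x^2/2 + 13*x/2 - 5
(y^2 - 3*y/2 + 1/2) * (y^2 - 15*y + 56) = y^4 - 33*y^3/2 + 79*y^2 - 183*y/2 + 28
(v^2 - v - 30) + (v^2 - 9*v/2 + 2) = 2*v^2 - 11*v/2 - 28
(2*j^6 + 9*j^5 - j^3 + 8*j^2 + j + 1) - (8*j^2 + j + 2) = 2*j^6 + 9*j^5 - j^3 - 1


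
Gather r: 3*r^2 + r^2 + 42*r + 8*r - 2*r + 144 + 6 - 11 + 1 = 4*r^2 + 48*r + 140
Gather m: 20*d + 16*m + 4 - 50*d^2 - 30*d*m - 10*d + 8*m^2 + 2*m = -50*d^2 + 10*d + 8*m^2 + m*(18 - 30*d) + 4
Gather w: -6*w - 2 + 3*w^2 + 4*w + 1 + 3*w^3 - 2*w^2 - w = 3*w^3 + w^2 - 3*w - 1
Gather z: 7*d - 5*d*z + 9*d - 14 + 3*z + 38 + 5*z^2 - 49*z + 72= 16*d + 5*z^2 + z*(-5*d - 46) + 96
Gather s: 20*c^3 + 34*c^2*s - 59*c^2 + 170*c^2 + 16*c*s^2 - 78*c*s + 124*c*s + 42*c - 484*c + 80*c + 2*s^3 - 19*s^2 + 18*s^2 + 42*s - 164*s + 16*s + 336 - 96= 20*c^3 + 111*c^2 - 362*c + 2*s^3 + s^2*(16*c - 1) + s*(34*c^2 + 46*c - 106) + 240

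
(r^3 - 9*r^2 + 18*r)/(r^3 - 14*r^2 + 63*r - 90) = r/(r - 5)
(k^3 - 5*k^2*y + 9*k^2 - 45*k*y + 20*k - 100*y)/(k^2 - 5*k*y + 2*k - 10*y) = (k^2 + 9*k + 20)/(k + 2)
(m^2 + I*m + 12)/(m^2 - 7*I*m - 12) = (m + 4*I)/(m - 4*I)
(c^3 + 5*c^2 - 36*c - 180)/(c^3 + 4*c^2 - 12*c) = (c^2 - c - 30)/(c*(c - 2))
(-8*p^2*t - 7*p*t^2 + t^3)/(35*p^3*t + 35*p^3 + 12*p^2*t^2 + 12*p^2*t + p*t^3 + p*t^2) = t*(-8*p^2 - 7*p*t + t^2)/(p*(35*p^2*t + 35*p^2 + 12*p*t^2 + 12*p*t + t^3 + t^2))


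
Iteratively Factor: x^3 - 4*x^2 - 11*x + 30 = (x - 2)*(x^2 - 2*x - 15) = (x - 2)*(x + 3)*(x - 5)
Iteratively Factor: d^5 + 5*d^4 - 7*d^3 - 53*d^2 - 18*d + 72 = (d + 2)*(d^4 + 3*d^3 - 13*d^2 - 27*d + 36) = (d + 2)*(d + 3)*(d^3 - 13*d + 12) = (d - 1)*(d + 2)*(d + 3)*(d^2 + d - 12) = (d - 1)*(d + 2)*(d + 3)*(d + 4)*(d - 3)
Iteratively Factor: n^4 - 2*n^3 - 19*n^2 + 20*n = (n + 4)*(n^3 - 6*n^2 + 5*n) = (n - 5)*(n + 4)*(n^2 - n) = n*(n - 5)*(n + 4)*(n - 1)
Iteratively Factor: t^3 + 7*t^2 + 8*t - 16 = (t - 1)*(t^2 + 8*t + 16) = (t - 1)*(t + 4)*(t + 4)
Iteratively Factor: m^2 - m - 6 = (m - 3)*(m + 2)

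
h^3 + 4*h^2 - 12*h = h*(h - 2)*(h + 6)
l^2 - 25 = (l - 5)*(l + 5)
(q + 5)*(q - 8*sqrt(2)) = q^2 - 8*sqrt(2)*q + 5*q - 40*sqrt(2)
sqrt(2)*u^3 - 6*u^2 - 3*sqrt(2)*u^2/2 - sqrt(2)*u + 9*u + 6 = (u - 2)*(u - 3*sqrt(2))*(sqrt(2)*u + sqrt(2)/2)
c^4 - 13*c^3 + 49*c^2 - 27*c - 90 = (c - 6)*(c - 5)*(c - 3)*(c + 1)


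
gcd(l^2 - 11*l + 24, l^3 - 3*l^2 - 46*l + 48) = l - 8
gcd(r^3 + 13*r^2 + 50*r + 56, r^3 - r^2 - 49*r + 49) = r + 7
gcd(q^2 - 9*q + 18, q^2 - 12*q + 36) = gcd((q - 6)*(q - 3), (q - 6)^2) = q - 6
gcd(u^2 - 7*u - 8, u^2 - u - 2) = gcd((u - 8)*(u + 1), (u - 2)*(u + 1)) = u + 1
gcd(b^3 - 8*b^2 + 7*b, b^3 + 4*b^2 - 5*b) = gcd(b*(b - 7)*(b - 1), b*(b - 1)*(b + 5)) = b^2 - b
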